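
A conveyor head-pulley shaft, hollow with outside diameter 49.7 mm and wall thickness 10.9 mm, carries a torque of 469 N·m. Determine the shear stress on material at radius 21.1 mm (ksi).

2.66 ksi

J = π(d_o⁴ − d_i⁴)/32 = π(0.0497⁴ − 0.0279⁴)/32 = 5.395×10^-7 m⁴.
Shear stress varies linearly with radius: τ = T·r/J = 469.0 × 0.0211 / 5.395×10^-7 = 1.834×10^7 Pa.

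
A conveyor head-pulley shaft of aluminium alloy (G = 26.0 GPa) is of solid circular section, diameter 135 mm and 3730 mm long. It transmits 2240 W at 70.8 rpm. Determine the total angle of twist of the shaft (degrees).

ω = 2π·70.8/60 = 7.414 rad/s, so T = P/ω = 2240 / 7.414 = 302.1 N·m.
J = πd⁴/32 = π(0.135)⁴/32 = 3.261×10^-5 m⁴.
θ = T·L/(G·J) = 302.1 × 3.73 / (26.0×10⁹ × 3.261×10^-5) = 1.329×10^-3 rad.

0.0762°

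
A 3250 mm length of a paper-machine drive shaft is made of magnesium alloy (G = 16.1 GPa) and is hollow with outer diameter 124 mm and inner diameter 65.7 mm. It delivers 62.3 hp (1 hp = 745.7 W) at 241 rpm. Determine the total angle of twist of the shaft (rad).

ω = 2π·241/60 = 25.24 rad/s, so T = P/ω = 62.3×745.7 / 25.24 = 1841 N·m.
J = π(d_o⁴ − d_i⁴)/32 = π(0.124⁴ − 0.0657⁴)/32 = 2.138×10^-5 m⁴.
θ = T·L/(G·J) = 1841 × 3.25 / (16.1×10⁹ × 2.138×10^-5) = 0.01738 rad.

0.0174 rad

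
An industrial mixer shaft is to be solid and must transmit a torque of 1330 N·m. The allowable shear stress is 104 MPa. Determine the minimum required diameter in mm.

For a solid shaft τ_max = 16T/(πd³), so d = (16T/(π τ_allow))^(1/3) = (16·1330/(π·1.04×10^8))^(1/3) = 0.04023 m.

40.2 mm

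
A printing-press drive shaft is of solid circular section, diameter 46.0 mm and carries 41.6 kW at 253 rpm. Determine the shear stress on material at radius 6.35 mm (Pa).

ω = 2π·253/60 = 26.49 rad/s, so T = P/ω = 41.6×10³ / 26.49 = 1570 N·m.
J = πd⁴/32 = π(0.0460)⁴/32 = 4.396×10^-7 m⁴.
Shear stress varies linearly with radius: τ = T·r/J = 1570 × 0.00635 / 4.396×10^-7 = 2.268×10^7 Pa.

2.27e7 Pa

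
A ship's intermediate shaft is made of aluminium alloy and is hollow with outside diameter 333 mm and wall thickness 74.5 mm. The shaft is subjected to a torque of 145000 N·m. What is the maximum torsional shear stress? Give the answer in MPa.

J = π(d_o⁴ − d_i⁴)/32 = π(0.333⁴ − 0.184⁴)/32 = 1.095×10^-3 m⁴.
τ_max = T·r/J = 145000 × 0.167 / 1.095×10^-3 = 2.205×10^7 Pa.

22.1 MPa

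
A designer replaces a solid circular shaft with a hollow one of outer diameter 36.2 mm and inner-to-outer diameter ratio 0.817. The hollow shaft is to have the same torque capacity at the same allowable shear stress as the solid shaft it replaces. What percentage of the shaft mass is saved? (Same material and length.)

Equal τ_max and T ⇒ the solid shaft needs d_s³ = d_o³(1−k⁴), so d_s = 36.2·(1−0.817⁴)^(1/3) = 29.74 mm.
Area ratio A_h/A_s = d_o²(1−k²)/d_s² = (1−k²)/(1−k⁴)^(2/3) = 0.4927.
Mass saving = 1 − 0.4927 = 50.7 %.

50.7 %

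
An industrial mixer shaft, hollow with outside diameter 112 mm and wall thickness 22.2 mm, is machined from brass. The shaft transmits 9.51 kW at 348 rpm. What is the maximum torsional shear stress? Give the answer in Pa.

ω = 2π·348/60 = 36.44 rad/s, so T = P/ω = 9.51×10³ / 36.44 = 261.0 N·m.
J = π(d_o⁴ − d_i⁴)/32 = π(0.112⁴ − 0.0676⁴)/32 = 1.340×10^-5 m⁴.
τ_max = T·r/J = 261.0 × 0.0560 / 1.340×10^-5 = 1.091×10^6 Pa.

1.09e6 Pa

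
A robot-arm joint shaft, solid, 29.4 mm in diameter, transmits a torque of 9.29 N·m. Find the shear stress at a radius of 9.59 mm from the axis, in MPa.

1.21 MPa

J = πd⁴/32 = π(0.0294)⁴/32 = 7.335×10^-8 m⁴.
Shear stress varies linearly with radius: τ = T·r/J = 9.290 × 0.00959 / 7.335×10^-8 = 1.215×10^6 Pa.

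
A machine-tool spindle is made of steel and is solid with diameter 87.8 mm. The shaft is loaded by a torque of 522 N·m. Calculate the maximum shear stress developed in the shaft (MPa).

3.93 MPa

J = πd⁴/32 = π(0.0878)⁴/32 = 5.834×10^-6 m⁴.
τ_max = T·r/J = 522.0 × 0.0439 / 5.834×10^-6 = 3.928×10^6 Pa.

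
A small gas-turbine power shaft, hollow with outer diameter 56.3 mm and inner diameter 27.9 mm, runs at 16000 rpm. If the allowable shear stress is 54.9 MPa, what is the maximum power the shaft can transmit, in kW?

J = π(d_o⁴ − d_i⁴)/32 = π(0.0563⁴ − 0.0279⁴)/32 = 9.269×10^-7 m⁴.
T_max = τ_allow·J/r = 5.49×10^7 × 9.269×10^-7 / 0.0281 = 1808 N·m.
ω = 2π·16000/60 = 1676 rad/s, so P_max = T_max·ω = 3.029×10^6 W.

3030 kW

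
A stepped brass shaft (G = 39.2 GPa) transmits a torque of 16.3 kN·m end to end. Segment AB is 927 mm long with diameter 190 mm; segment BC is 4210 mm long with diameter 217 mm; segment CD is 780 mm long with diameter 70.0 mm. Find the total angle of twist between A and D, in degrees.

J_AB = π(0.190)⁴/32 = 1.28×10^-4 m⁴; J_BC = π(0.217)⁴/32 = 2.18×10^-4 m⁴; J_CD = π(0.0700)⁴/32 = 2.36×10^-6 m⁴.
θ = (T/G)·Σ L_i/J_i = (16300/39.2×10⁹)·(0.927/1.28×10^-4 + 4.21/2.18×10^-4 + 0.780/2.36×10^-6) = 0.1486 rad.

8.52°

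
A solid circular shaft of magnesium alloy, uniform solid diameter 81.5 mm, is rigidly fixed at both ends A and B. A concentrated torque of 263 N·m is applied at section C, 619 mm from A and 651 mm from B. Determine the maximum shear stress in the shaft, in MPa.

1.27 MPa

With uniform GJ and both ends fixed, compatibility θ_AC = θ_CB gives T_A·a = T_B·b, together with T_A + T_B = T₀.
T_A = T₀·b/(a+b) = 263.0·651/1270 = 134.8 N·m; T_B = 128.2 N·m.
τ in each portion: τ_AC = 1.27×10^6 Pa, τ_CB = 1.21×10^6 Pa; maximum is in AC.
τ_max = T_AC·r/J = 134.8·0.0408/4.33×10^-6 = 1.268×10^6 Pa.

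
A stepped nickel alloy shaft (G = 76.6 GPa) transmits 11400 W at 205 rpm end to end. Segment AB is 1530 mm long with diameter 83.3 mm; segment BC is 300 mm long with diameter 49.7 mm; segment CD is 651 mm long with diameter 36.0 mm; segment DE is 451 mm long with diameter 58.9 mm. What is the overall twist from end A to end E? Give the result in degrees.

2.05°

ω = 2π·205/60 = 21.47 rad/s, so T = P/ω = 11400 / 21.47 = 531.0 N·m.
J_AB = π(0.0833)⁴/32 = 4.73×10^-6 m⁴; J_BC = π(0.0497)⁴/32 = 5.99×10^-7 m⁴; J_CD = π(0.0360)⁴/32 = 1.65×10^-7 m⁴; J_DE = π(0.0589)⁴/32 = 1.18×10^-6 m⁴.
θ = (T/G)·Σ L_i/J_i = (531.0/76.6×10⁹)·(1.53/4.73×10^-6 + 0.300/5.99×10^-7 + 0.651/1.65×10^-7 + 0.451/1.18×10^-6) = 0.03573 rad.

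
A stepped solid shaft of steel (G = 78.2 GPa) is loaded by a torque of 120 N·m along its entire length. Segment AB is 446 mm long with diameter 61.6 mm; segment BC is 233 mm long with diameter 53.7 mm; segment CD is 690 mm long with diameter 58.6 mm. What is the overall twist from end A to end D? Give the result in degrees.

0.105°

J_AB = π(0.0616)⁴/32 = 1.41×10^-6 m⁴; J_BC = π(0.0537)⁴/32 = 8.16×10^-7 m⁴; J_CD = π(0.0586)⁴/32 = 1.16×10^-6 m⁴.
θ = (T/G)·Σ L_i/J_i = (120.0/78.2×10⁹)·(0.446/1.41×10^-6 + 0.233/8.16×10^-7 + 0.690/1.16×10^-6) = 1.837×10^-3 rad.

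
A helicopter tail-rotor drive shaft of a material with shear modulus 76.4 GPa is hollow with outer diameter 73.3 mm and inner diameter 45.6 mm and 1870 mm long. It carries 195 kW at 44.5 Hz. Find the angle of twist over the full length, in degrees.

0.406°

ω = 2π·44.5 = 279.6 rad/s, so T = P/ω = 195×10³ / 279.6 = 697.4 N·m.
J = π(d_o⁴ − d_i⁴)/32 = π(0.0733⁴ − 0.0456⁴)/32 = 2.410×10^-6 m⁴.
θ = T·L/(G·J) = 697.4 × 1.87 / (76.4×10⁹ × 2.410×10^-6) = 7.084×10^-3 rad.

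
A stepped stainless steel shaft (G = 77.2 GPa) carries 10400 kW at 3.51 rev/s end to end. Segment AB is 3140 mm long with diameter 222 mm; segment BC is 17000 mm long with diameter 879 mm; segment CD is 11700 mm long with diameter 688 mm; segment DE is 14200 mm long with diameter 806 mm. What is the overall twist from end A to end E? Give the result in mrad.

ω = 2π·3.51 = 22.05 rad/s, so T = P/ω = 10400×10³ / 22.05 = 471600 N·m.
J_AB = π(0.222)⁴/32 = 2.38×10^-4 m⁴; J_BC = π(0.879)⁴/32 = 0.0586 m⁴; J_CD = π(0.688)⁴/32 = 0.0220 m⁴; J_DE = π(0.806)⁴/32 = 0.0414 m⁴.
θ = (T/G)·Σ L_i/J_i = (471600/77.2×10⁹)·(3.14/2.38×10^-4 + 17.0/0.0586 + 11.7/0.0220 + 14.2/0.0414) = 0.08755 rad.

87.5 mrad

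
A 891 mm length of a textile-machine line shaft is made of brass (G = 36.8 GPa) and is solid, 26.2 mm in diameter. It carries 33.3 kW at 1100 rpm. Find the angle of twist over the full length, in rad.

0.151 rad

ω = 2π·1100/60 = 115.2 rad/s, so T = P/ω = 33.3×10³ / 115.2 = 289.1 N·m.
J = πd⁴/32 = π(0.0262)⁴/32 = 4.626×10^-8 m⁴.
θ = T·L/(G·J) = 289.1 × 0.891 / (36.8×10⁹ × 4.626×10^-8) = 0.1513 rad.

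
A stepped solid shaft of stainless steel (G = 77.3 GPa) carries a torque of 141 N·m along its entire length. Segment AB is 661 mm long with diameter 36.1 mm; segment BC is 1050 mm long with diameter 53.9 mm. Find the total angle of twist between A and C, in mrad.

J_AB = π(0.0361)⁴/32 = 1.67×10^-7 m⁴; J_BC = π(0.0539)⁴/32 = 8.29×10^-7 m⁴.
θ = (T/G)·Σ L_i/J_i = (141.0/77.3×10⁹)·(0.661/1.67×10^-7 + 1.05/8.29×10^-7) = 9.543×10^-3 rad.

9.54 mrad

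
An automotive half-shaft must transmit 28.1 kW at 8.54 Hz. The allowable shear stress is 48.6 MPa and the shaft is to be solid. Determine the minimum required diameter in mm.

38.0 mm

ω = 2π·8.54 = 53.66 rad/s, so T = P/ω = 28.1×10³ / 53.66 = 523.7 N·m.
For a solid shaft τ_max = 16T/(πd³), so d = (16T/(π τ_allow))^(1/3) = (16·523.7/(π·4.86×10^7))^(1/3) = 0.03800 m.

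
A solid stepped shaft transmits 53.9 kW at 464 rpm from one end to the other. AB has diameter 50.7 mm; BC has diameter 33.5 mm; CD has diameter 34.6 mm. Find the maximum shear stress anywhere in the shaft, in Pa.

ω = 2π·464/60 = 48.59 rad/s, so T = P/ω = 53.9×10³ / 48.59 = 1109 N·m.
Under the same torque, τ_max = 16T/(πd³) is largest where d is smallest — segment BC (d = 33.5 mm).
τ_max = 16·1109/(π·(0.0335)³) = 1.503×10^8 Pa.

1.50e8 Pa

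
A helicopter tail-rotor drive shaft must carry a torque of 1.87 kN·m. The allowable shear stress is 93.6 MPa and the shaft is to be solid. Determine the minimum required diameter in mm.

46.7 mm

For a solid shaft τ_max = 16T/(πd³), so d = (16T/(π τ_allow))^(1/3) = (16·1870/(π·9.36×10^7))^(1/3) = 0.04669 m.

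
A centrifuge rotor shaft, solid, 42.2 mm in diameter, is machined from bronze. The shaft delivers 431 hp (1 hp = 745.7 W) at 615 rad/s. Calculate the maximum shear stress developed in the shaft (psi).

ω = 615 rad/s, so T = P/ω = 431×745.7 / 615.0 = 522.6 N·m.
J = πd⁴/32 = π(0.0422)⁴/32 = 3.114×10^-7 m⁴.
τ_max = T·r/J = 522.6 × 0.0211 / 3.114×10^-7 = 3.542×10^7 Pa.

5140 psi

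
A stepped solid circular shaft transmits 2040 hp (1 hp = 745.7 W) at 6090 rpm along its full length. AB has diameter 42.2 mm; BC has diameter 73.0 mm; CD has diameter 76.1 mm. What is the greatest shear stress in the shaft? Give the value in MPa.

162 MPa

ω = 2π·6090/60 = 637.7 rad/s, so T = P/ω = 2040×745.7 / 637.7 = 2385 N·m.
Under the same torque, τ_max = 16T/(πd³) is largest where d is smallest — segment AB (d = 42.2 mm).
τ_max = 16·2385/(π·(0.0422)³) = 1.617×10^8 Pa.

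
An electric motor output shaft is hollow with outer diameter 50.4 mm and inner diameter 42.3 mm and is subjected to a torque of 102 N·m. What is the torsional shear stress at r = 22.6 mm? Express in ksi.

J = π(d_o⁴ − d_i⁴)/32 = π(0.0504⁴ − 0.0423⁴)/32 = 3.192×10^-7 m⁴.
Shear stress varies linearly with radius: τ = T·r/J = 102.0 × 0.0226 / 3.192×10^-7 = 7.223×10^6 Pa.

1.05 ksi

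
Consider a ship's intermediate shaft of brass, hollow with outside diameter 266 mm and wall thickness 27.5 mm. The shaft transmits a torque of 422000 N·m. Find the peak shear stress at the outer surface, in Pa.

1.89e8 Pa

J = π(d_o⁴ − d_i⁴)/32 = π(0.266⁴ − 0.211⁴)/32 = 2.969×10^-4 m⁴.
τ_max = T·r/J = 422000 × 0.133 / 2.969×10^-4 = 1.890×10^8 Pa.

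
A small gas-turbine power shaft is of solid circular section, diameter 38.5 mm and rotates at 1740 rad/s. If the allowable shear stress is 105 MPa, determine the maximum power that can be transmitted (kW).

2050 kW

J = πd⁴/32 = π(0.0385)⁴/32 = 2.157×10^-7 m⁴.
T_max = τ_allow·J/r = 1.05×10^8 × 2.157×10^-7 / 0.0192 = 1177 N·m.
ω = 1740 rad/s, so P_max = T_max·ω = 2.047×10^6 W.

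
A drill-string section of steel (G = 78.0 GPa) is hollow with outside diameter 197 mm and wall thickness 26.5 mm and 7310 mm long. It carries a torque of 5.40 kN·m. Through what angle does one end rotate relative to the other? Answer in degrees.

0.274°

J = π(d_o⁴ − d_i⁴)/32 = π(0.197⁴ − 0.144⁴)/32 = 1.057×10^-4 m⁴.
θ = T·L/(G·J) = 5400 × 7.31 / (78.0×10⁹ × 1.057×10^-4) = 4.790×10^-3 rad.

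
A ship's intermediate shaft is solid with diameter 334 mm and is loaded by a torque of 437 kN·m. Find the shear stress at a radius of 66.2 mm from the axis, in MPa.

23.7 MPa

J = πd⁴/32 = π(0.334)⁴/32 = 1.222×10^-3 m⁴.
Shear stress varies linearly with radius: τ = T·r/J = 437000 × 0.0662 / 1.222×10^-3 = 2.368×10^7 Pa.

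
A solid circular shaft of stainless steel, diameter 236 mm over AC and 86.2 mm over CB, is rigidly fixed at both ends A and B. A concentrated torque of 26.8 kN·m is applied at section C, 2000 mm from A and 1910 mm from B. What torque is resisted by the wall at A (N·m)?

Compatibility: T_A·a/J_AC = T_B·b/J_CB with T_A + T_B = T₀.
J_AC = 3.05×10^-4 m⁴, J_CB = 5.42×10^-6 m⁴, so T_A = T₀·(J_AC/a)/((J_AC/a)+(J_CB/b)) = 26310 N·m, T_B = 490.3 N·m.

26300 N·m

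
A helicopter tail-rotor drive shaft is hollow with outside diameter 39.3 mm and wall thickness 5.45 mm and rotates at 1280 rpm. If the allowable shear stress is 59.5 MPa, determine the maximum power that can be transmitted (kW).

69.1 kW

J = π(d_o⁴ − d_i⁴)/32 = π(0.0393⁴ − 0.0284⁴)/32 = 1.703×10^-7 m⁴.
T_max = τ_allow·J/r = 5.95×10^7 × 1.703×10^-7 / 0.0196 = 515.7 N·m.
ω = 2π·1280/60 = 134.0 rad/s, so P_max = T_max·ω = 6.913×10^4 W.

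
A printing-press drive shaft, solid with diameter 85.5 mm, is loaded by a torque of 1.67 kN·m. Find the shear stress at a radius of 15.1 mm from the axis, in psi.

J = πd⁴/32 = π(0.0855)⁴/32 = 5.246×10^-6 m⁴.
Shear stress varies linearly with radius: τ = T·r/J = 1670 × 0.0151 / 5.246×10^-6 = 4.807×10^6 Pa.

697 psi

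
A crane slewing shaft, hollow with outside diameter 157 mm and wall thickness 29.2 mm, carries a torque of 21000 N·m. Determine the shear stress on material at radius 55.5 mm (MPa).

23.1 MPa

J = π(d_o⁴ − d_i⁴)/32 = π(0.157⁴ − 0.0986⁴)/32 = 5.037×10^-5 m⁴.
Shear stress varies linearly with radius: τ = T·r/J = 21000 × 0.0555 / 5.037×10^-5 = 2.314×10^7 Pa.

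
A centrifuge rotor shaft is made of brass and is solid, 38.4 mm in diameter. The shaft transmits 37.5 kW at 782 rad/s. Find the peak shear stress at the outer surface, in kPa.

ω = 782 rad/s, so T = P/ω = 37.5×10³ / 782.0 = 47.95 N·m.
J = πd⁴/32 = π(0.0384)⁴/32 = 2.135×10^-7 m⁴.
τ_max = T·r/J = 47.95 × 0.0192 / 2.135×10^-7 = 4.313×10^6 Pa.

4310 kPa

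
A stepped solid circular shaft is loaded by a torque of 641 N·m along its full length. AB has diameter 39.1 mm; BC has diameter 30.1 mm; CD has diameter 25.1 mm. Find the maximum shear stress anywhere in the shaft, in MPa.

206 MPa

Under the same torque, τ_max = 16T/(πd³) is largest where d is smallest — segment CD (d = 25.1 mm).
τ_max = 16·641.0/(π·(0.0251)³) = 2.064×10^8 Pa.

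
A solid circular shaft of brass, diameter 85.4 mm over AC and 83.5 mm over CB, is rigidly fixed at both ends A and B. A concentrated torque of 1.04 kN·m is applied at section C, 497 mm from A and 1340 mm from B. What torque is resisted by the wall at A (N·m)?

Compatibility: T_A·a/J_AC = T_B·b/J_CB with T_A + T_B = T₀.
J_AC = 5.22×10^-6 m⁴, J_CB = 4.77×10^-6 m⁴, so T_A = T₀·(J_AC/a)/((J_AC/a)+(J_CB/b)) = 776.7 N·m, T_B = 263.3 N·m.

777 N·m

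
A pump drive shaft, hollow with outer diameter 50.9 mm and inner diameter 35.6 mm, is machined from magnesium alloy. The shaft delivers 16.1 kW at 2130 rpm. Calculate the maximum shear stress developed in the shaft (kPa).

3660 kPa

ω = 2π·2130/60 = 223.1 rad/s, so T = P/ω = 16.1×10³ / 223.1 = 72.18 N·m.
J = π(d_o⁴ − d_i⁴)/32 = π(0.0509⁴ − 0.0356⁴)/32 = 5.013×10^-7 m⁴.
τ_max = T·r/J = 72.18 × 0.0255 / 5.013×10^-7 = 3.665×10^6 Pa.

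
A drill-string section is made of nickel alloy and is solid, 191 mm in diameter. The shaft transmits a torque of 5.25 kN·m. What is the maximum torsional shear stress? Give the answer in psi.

J = πd⁴/32 = π(0.191)⁴/32 = 1.307×10^-4 m⁴.
τ_max = T·r/J = 5250 × 0.0955 / 1.307×10^-4 = 3.837×10^6 Pa.

557 psi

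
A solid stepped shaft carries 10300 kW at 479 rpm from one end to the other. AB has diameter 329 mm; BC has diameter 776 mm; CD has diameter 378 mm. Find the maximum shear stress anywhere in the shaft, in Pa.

ω = 2π·479/60 = 50.16 rad/s, so T = P/ω = 10300×10³ / 50.16 = 205300 N·m.
Under the same torque, τ_max = 16T/(πd³) is largest where d is smallest — segment AB (d = 329 mm).
τ_max = 16·205300/(π·(0.329)³) = 2.937×10^7 Pa.

2.94e7 Pa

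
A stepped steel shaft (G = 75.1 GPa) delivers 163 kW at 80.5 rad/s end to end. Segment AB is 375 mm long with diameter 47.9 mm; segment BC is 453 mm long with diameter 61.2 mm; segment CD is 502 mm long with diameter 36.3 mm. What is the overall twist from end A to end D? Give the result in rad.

0.108 rad

ω = 80.5 rad/s, so T = P/ω = 163×10³ / 80.50 = 2025 N·m.
J_AB = π(0.0479)⁴/32 = 5.17×10^-7 m⁴; J_BC = π(0.0612)⁴/32 = 1.38×10^-6 m⁴; J_CD = π(0.0363)⁴/32 = 1.70×10^-7 m⁴.
θ = (T/G)·Σ L_i/J_i = (2025/75.1×10⁹)·(0.375/5.17×10^-7 + 0.453/1.38×10^-6 + 0.502/1.70×10^-7) = 0.1078 rad.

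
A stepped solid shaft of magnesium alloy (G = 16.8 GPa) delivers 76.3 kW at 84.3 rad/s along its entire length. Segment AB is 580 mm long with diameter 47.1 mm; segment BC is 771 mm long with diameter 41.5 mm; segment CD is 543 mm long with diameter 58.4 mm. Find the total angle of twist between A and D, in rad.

0.233 rad

ω = 84.3 rad/s, so T = P/ω = 76.3×10³ / 84.30 = 905.1 N·m.
J_AB = π(0.0471)⁴/32 = 4.83×10^-7 m⁴; J_BC = π(0.0415)⁴/32 = 2.91×10^-7 m⁴; J_CD = π(0.0584)⁴/32 = 1.14×10^-6 m⁴.
θ = (T/G)·Σ L_i/J_i = (905.1/16.8×10⁹)·(0.580/4.83×10^-7 + 0.771/2.91×10^-7 + 0.543/1.14×10^-6) = 0.2329 rad.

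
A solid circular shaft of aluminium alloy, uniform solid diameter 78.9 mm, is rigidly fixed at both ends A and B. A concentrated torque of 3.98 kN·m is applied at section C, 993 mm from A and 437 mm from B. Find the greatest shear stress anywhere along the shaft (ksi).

With uniform GJ and both ends fixed, compatibility θ_AC = θ_CB gives T_A·a = T_B·b, together with T_A + T_B = T₀.
T_A = T₀·b/(a+b) = 3980·437/1430 = 1216 N·m; T_B = 2764 N·m.
τ in each portion: τ_AC = 1.26×10^7 Pa, τ_CB = 2.87×10^7 Pa; maximum is in CB.
τ_max = T_CB·r/J = 2764·0.0395/3.80×10^-6 = 2.866×10^7 Pa.

4.16 ksi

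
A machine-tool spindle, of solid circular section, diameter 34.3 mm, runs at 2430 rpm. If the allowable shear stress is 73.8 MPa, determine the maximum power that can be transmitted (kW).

J = πd⁴/32 = π(0.0343)⁴/32 = 1.359×10^-7 m⁴.
T_max = τ_allow·J/r = 7.38×10^7 × 1.359×10^-7 / 0.0171 = 584.7 N·m.
ω = 2π·2430/60 = 254.5 rad/s, so P_max = T_max·ω = 1.488×10^5 W.

149 kW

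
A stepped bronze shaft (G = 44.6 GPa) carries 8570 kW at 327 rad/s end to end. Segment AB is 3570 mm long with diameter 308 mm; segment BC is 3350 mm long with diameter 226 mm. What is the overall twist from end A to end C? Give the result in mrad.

10.1 mrad

ω = 327 rad/s, so T = P/ω = 8570×10³ / 327.0 = 26210 N·m.
J_AB = π(0.308)⁴/32 = 8.83×10^-4 m⁴; J_BC = π(0.226)⁴/32 = 2.56×10^-4 m⁴.
θ = (T/G)·Σ L_i/J_i = (26210/44.6×10⁹)·(3.57/8.83×10^-4 + 3.35/2.56×10^-4) = 0.01006 rad.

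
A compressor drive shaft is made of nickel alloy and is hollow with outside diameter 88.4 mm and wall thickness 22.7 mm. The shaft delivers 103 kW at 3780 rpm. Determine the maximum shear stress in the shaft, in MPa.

2.03 MPa

ω = 2π·3780/60 = 395.8 rad/s, so T = P/ω = 103×10³ / 395.8 = 260.2 N·m.
J = π(d_o⁴ − d_i⁴)/32 = π(0.0884⁴ − 0.0430⁴)/32 = 5.660×10^-6 m⁴.
τ_max = T·r/J = 260.2 × 0.0442 / 5.660×10^-6 = 2.032×10^6 Pa.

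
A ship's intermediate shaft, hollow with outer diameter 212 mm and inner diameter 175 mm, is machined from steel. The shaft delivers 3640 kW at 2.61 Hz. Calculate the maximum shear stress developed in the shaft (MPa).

221 MPa

ω = 2π·2.61 = 16.40 rad/s, so T = P/ω = 3640×10³ / 16.40 = 222000 N·m.
J = π(d_o⁴ − d_i⁴)/32 = π(0.212⁴ − 0.175⁴)/32 = 1.062×10^-4 m⁴.
τ_max = T·r/J = 222000 × 0.106 / 1.062×10^-4 = 2.215×10^8 Pa.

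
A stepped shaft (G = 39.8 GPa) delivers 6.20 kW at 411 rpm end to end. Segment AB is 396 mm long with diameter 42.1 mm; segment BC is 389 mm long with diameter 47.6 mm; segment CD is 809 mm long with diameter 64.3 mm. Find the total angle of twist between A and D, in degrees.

0.526°

ω = 2π·411/60 = 43.04 rad/s, so T = P/ω = 6.20×10³ / 43.04 = 144.1 N·m.
J_AB = π(0.0421)⁴/32 = 3.08×10^-7 m⁴; J_BC = π(0.0476)⁴/32 = 5.04×10^-7 m⁴; J_CD = π(0.0643)⁴/32 = 1.68×10^-6 m⁴.
θ = (T/G)·Σ L_i/J_i = (144.1/39.8×10⁹)·(0.396/3.08×10^-7 + 0.389/5.04×10^-7 + 0.809/1.68×10^-6) = 9.186×10^-3 rad.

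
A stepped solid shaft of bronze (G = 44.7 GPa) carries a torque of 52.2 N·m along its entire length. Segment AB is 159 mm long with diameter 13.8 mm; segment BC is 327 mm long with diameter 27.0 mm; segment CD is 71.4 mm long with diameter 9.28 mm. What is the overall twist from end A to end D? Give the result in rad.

0.174 rad

J_AB = π(0.0138)⁴/32 = 3.56×10^-9 m⁴; J_BC = π(0.0270)⁴/32 = 5.22×10^-8 m⁴; J_CD = π(0.00928)⁴/32 = 7.28×10^-10 m⁴.
θ = (T/G)·Σ L_i/J_i = (52.20/44.7×10⁹)·(0.159/3.56×10^-9 + 0.327/5.22×10^-8 + 0.0714/7.28×10^-10) = 0.1740 rad.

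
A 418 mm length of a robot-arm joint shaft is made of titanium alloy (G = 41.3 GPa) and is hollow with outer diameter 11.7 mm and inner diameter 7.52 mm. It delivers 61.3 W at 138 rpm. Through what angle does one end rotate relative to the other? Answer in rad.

ω = 2π·138/60 = 14.45 rad/s, so T = P/ω = 61.3 / 14.45 = 4.242 N·m.
J = π(d_o⁴ − d_i⁴)/32 = π(0.0117⁴ − 0.00752⁴)/32 = 1.526×10^-9 m⁴.
θ = T·L/(G·J) = 4.242 × 0.418 / (41.3×10⁹ × 1.526×10^-9) = 0.02814 rad.

0.0281 rad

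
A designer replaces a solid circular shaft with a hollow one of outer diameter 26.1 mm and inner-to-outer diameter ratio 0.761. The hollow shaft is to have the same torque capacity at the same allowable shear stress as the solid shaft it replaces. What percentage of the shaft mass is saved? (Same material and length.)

44.7 %

Equal τ_max and T ⇒ the solid shaft needs d_s³ = d_o³(1−k⁴), so d_s = 26.1·(1−0.761⁴)^(1/3) = 22.78 mm.
Area ratio A_h/A_s = d_o²(1−k²)/d_s² = (1−k²)/(1−k⁴)^(2/3) = 0.5526.
Mass saving = 1 − 0.5526 = 44.7 %.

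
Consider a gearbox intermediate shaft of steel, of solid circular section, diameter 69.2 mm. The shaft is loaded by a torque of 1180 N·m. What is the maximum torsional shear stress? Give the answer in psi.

J = πd⁴/32 = π(0.0692)⁴/32 = 2.251×10^-6 m⁴.
τ_max = T·r/J = 1180 × 0.0346 / 2.251×10^-6 = 1.814×10^7 Pa.

2630 psi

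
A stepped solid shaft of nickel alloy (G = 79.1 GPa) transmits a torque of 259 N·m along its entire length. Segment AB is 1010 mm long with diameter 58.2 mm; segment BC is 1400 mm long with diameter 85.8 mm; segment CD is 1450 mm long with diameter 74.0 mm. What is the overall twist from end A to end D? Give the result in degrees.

J_AB = π(0.0582)⁴/32 = 1.13×10^-6 m⁴; J_BC = π(0.0858)⁴/32 = 5.32×10^-6 m⁴; J_CD = π(0.0740)⁴/32 = 2.94×10^-6 m⁴.
θ = (T/G)·Σ L_i/J_i = (259.0/79.1×10⁹)·(1.01/1.13×10^-6 + 1.40/5.32×10^-6 + 1.45/2.94×10^-6) = 5.410×10^-3 rad.

0.310°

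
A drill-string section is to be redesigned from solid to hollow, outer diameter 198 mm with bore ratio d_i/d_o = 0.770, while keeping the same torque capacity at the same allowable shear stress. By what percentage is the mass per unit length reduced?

45.7 %

Equal τ_max and T ⇒ the solid shaft needs d_s³ = d_o³(1−k⁴), so d_s = 198·(1−0.770⁴)^(1/3) = 171.4 mm.
Area ratio A_h/A_s = d_o²(1−k²)/d_s² = (1−k²)/(1−k⁴)^(2/3) = 0.5434.
Mass saving = 1 − 0.5434 = 45.7 %.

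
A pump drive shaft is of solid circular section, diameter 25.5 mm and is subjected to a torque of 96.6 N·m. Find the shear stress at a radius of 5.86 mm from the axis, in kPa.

J = πd⁴/32 = π(0.0255)⁴/32 = 4.151×10^-8 m⁴.
Shear stress varies linearly with radius: τ = T·r/J = 96.60 × 0.00586 / 4.151×10^-8 = 1.364×10^7 Pa.

13600 kPa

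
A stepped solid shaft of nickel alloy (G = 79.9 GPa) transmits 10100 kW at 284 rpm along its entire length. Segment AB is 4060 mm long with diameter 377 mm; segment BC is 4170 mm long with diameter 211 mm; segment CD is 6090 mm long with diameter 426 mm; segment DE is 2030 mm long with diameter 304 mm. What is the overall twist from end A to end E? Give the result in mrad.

118 mrad

ω = 2π·284/60 = 29.74 rad/s, so T = P/ω = 10100×10³ / 29.74 = 339600 N·m.
J_AB = π(0.377)⁴/32 = 1.98×10^-3 m⁴; J_BC = π(0.211)⁴/32 = 1.95×10^-4 m⁴; J_CD = π(0.426)⁴/32 = 3.23×10^-3 m⁴; J_DE = π(0.304)⁴/32 = 8.38×10^-4 m⁴.
θ = (T/G)·Σ L_i/J_i = (339600/79.9×10⁹)·(4.06/1.98×10^-3 + 4.17/1.95×10^-4 + 6.09/3.23×10^-3 + 2.03/8.38×10^-4) = 0.1181 rad.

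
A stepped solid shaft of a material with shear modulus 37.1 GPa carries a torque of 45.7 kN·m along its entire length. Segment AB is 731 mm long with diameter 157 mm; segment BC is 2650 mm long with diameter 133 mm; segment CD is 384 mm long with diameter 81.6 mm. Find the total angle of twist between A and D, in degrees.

13.2°

J_AB = π(0.157)⁴/32 = 5.96×10^-5 m⁴; J_BC = π(0.133)⁴/32 = 3.07×10^-5 m⁴; J_CD = π(0.0816)⁴/32 = 4.35×10^-6 m⁴.
θ = (T/G)·Σ L_i/J_i = (45700/37.1×10⁹)·(0.731/5.96×10^-5 + 2.65/3.07×10^-5 + 0.384/4.35×10^-6) = 0.2300 rad.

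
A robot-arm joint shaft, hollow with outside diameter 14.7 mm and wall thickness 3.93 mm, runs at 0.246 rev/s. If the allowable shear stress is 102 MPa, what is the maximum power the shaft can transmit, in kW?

0.0937 kW

J = π(d_o⁴ − d_i⁴)/32 = π(0.0147⁴ − 0.00684⁴)/32 = 4.369×10^-9 m⁴.
T_max = τ_allow·J/r = 1.02×10^8 × 4.369×10^-9 / 0.00735 = 60.64 N·m.
ω = 2π·0.246 = 1.546 rad/s, so P_max = T_max·ω = 93.72 W.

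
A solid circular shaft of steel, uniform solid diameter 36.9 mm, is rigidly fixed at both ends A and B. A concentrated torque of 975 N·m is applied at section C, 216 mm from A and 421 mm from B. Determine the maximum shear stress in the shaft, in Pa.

6.53e7 Pa

With uniform GJ and both ends fixed, compatibility θ_AC = θ_CB gives T_A·a = T_B·b, together with T_A + T_B = T₀.
T_A = T₀·b/(a+b) = 975.0·421/637.0 = 644.4 N·m; T_B = 330.6 N·m.
τ in each portion: τ_AC = 6.53×10^7 Pa, τ_CB = 3.35×10^7 Pa; maximum is in AC.
τ_max = T_AC·r/J = 644.4·0.0184/1.82×10^-7 = 6.532×10^7 Pa.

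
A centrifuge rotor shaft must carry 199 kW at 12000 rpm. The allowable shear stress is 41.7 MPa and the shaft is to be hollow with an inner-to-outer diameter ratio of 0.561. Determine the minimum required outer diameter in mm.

ω = 2π·12000/60 = 1257 rad/s, so T = P/ω = 199×10³ / 1257 = 158.4 N·m.
For a hollow shaft with d_i/d_o = 0.561: τ_max = 16T/(π d_o³ (1−k⁴)), so d_o = [16T/(π τ_allow (1−k⁴))]^(1/3) = [16·158.4/(π·4.17×10^7·0.9010)]^(1/3) = 0.02779 m.

27.8 mm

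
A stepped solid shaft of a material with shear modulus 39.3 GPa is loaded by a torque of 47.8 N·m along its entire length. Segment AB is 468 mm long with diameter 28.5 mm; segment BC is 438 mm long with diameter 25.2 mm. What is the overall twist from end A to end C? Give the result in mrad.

22.2 mrad

J_AB = π(0.0285)⁴/32 = 6.48×10^-8 m⁴; J_BC = π(0.0252)⁴/32 = 3.96×10^-8 m⁴.
θ = (T/G)·Σ L_i/J_i = (47.80/39.3×10⁹)·(0.468/6.48×10^-8 + 0.438/3.96×10^-8) = 0.02224 rad.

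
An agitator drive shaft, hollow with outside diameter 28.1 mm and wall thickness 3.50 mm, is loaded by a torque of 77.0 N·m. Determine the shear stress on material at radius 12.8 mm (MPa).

23.6 MPa

J = π(d_o⁴ − d_i⁴)/32 = π(0.0281⁴ − 0.0211⁴)/32 = 4.175×10^-8 m⁴.
Shear stress varies linearly with radius: τ = T·r/J = 77.00 × 0.0128 / 4.175×10^-8 = 2.361×10^7 Pa.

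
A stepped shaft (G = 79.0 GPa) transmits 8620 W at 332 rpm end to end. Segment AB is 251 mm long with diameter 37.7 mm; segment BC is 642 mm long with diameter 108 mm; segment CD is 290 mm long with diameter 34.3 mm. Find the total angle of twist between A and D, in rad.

ω = 2π·332/60 = 34.77 rad/s, so T = P/ω = 8620 / 34.77 = 247.9 N·m.
J_AB = π(0.0377)⁴/32 = 1.98×10^-7 m⁴; J_BC = π(0.108)⁴/32 = 1.34×10^-5 m⁴; J_CD = π(0.0343)⁴/32 = 1.36×10^-7 m⁴.
θ = (T/G)·Σ L_i/J_i = (247.9/79.0×10⁹)·(0.251/1.98×10^-7 + 0.642/1.34×10^-5 + 0.290/1.36×10^-7) = 0.01082 rad.

0.0108 rad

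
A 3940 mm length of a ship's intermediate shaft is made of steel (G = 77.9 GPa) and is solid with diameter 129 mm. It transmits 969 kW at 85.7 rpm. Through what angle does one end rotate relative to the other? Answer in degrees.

ω = 2π·85.7/60 = 8.974 rad/s, so T = P/ω = 969×10³ / 8.974 = 108000 N·m.
J = πd⁴/32 = π(0.129)⁴/32 = 2.719×10^-5 m⁴.
θ = T·L/(G·J) = 108000 × 3.94 / (77.9×10⁹ × 2.719×10^-5) = 0.2009 rad.

11.5°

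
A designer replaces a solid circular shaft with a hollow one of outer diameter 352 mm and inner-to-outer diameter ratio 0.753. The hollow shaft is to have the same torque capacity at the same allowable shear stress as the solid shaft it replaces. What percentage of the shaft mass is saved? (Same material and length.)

43.9 %

Equal τ_max and T ⇒ the solid shaft needs d_s³ = d_o³(1−k⁴), so d_s = 352·(1−0.753⁴)^(1/3) = 309.3 mm.
Area ratio A_h/A_s = d_o²(1−k²)/d_s² = (1−k²)/(1−k⁴)^(2/3) = 0.5608.
Mass saving = 1 − 0.5608 = 43.9 %.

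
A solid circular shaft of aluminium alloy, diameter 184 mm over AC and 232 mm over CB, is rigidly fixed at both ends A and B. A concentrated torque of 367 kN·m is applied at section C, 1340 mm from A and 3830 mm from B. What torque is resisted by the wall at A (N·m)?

Compatibility: T_A·a/J_AC = T_B·b/J_CB with T_A + T_B = T₀.
J_AC = 1.13×10^-4 m⁴, J_CB = 2.84×10^-4 m⁴, so T_A = T₀·(J_AC/a)/((J_AC/a)+(J_CB/b)) = 194800 N·m, T_B = 172200 N·m.

195000 N·m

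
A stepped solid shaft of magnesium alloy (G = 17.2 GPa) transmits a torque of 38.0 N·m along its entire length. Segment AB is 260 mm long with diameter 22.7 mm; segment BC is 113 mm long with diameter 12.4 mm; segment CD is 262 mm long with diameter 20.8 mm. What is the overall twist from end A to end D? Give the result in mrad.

J_AB = π(0.0227)⁴/32 = 2.61×10^-8 m⁴; J_BC = π(0.0124)⁴/32 = 2.32×10^-9 m⁴; J_CD = π(0.0208)⁴/32 = 1.84×10^-8 m⁴.
θ = (T/G)·Σ L_i/J_i = (38.00/17.2×10⁹)·(0.260/2.61×10^-8 + 0.113/2.32×10^-9 + 0.262/1.84×10^-8) = 0.1611 rad.

161 mrad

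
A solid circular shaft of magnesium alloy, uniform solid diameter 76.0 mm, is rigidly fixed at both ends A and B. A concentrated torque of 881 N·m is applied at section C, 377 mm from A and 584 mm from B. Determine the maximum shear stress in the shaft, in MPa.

With uniform GJ and both ends fixed, compatibility θ_AC = θ_CB gives T_A·a = T_B·b, together with T_A + T_B = T₀.
T_A = T₀·b/(a+b) = 881.0·584/961.0 = 535.4 N·m; T_B = 345.6 N·m.
τ in each portion: τ_AC = 6.21×10^6 Pa, τ_CB = 4.01×10^6 Pa; maximum is in AC.
τ_max = T_AC·r/J = 535.4·0.0380/3.28×10^-6 = 6.211×10^6 Pa.

6.21 MPa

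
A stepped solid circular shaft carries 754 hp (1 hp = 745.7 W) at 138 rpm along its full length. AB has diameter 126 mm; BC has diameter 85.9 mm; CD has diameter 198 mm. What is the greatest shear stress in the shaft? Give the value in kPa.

ω = 2π·138/60 = 14.45 rad/s, so T = P/ω = 754×745.7 / 14.45 = 38910 N·m.
Under the same torque, τ_max = 16T/(πd³) is largest where d is smallest — segment BC (d = 85.9 mm).
τ_max = 16·38910/(π·(0.0859)³) = 3.126×10^8 Pa.

313000 kPa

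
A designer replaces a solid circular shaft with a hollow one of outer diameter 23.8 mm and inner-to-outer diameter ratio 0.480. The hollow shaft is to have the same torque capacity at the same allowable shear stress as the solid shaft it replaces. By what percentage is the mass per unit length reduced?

20.2 %

Equal τ_max and T ⇒ the solid shaft needs d_s³ = d_o³(1−k⁴), so d_s = 23.8·(1−0.480⁴)^(1/3) = 23.37 mm.
Area ratio A_h/A_s = d_o²(1−k²)/d_s² = (1−k²)/(1−k⁴)^(2/3) = 0.7981.
Mass saving = 1 − 0.7981 = 20.2 %.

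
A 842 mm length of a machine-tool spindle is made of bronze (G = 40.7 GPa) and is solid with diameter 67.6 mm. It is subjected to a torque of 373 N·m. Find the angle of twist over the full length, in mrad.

3.76 mrad

J = πd⁴/32 = π(0.0676)⁴/32 = 2.050×10^-6 m⁴.
θ = T·L/(G·J) = 373.0 × 0.842 / (40.7×10⁹ × 2.050×10^-6) = 3.764×10^-3 rad.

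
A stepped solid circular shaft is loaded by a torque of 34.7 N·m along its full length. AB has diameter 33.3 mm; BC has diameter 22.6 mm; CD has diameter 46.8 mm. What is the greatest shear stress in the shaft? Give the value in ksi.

2.22 ksi

Under the same torque, τ_max = 16T/(πd³) is largest where d is smallest — segment BC (d = 22.6 mm).
τ_max = 16·34.70/(π·(0.0226)³) = 1.531×10^7 Pa.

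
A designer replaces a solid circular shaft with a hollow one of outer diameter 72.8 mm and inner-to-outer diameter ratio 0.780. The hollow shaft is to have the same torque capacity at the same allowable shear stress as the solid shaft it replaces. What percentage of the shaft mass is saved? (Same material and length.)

Equal τ_max and T ⇒ the solid shaft needs d_s³ = d_o³(1−k⁴), so d_s = 72.8·(1−0.780⁴)^(1/3) = 62.40 mm.
Area ratio A_h/A_s = d_o²(1−k²)/d_s² = (1−k²)/(1−k⁴)^(2/3) = 0.5329.
Mass saving = 1 − 0.5329 = 46.7 %.

46.7 %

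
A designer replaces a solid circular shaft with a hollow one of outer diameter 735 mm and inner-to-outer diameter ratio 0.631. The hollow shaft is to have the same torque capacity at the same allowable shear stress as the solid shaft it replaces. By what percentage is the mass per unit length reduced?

Equal τ_max and T ⇒ the solid shaft needs d_s³ = d_o³(1−k⁴), so d_s = 735·(1−0.631⁴)^(1/3) = 693.9 mm.
Area ratio A_h/A_s = d_o²(1−k²)/d_s² = (1−k²)/(1−k⁴)^(2/3) = 0.6752.
Mass saving = 1 − 0.6752 = 32.5 %.

32.5 %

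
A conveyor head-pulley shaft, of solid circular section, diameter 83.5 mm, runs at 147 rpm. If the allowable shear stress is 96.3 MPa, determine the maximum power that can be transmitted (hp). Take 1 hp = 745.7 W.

227 hp

J = πd⁴/32 = π(0.0835)⁴/32 = 4.772×10^-6 m⁴.
T_max = τ_allow·J/r = 9.63×10^7 × 4.772×10^-6 / 0.0418 = 11010 N·m.
ω = 2π·147/60 = 15.39 rad/s, so P_max = T_max·ω = 1.695×10^5 W.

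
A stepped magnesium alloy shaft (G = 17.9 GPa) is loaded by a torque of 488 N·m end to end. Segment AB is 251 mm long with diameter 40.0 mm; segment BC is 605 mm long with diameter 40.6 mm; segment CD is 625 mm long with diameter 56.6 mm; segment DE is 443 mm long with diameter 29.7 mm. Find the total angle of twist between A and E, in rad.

0.264 rad

J_AB = π(0.0400)⁴/32 = 2.51×10^-7 m⁴; J_BC = π(0.0406)⁴/32 = 2.67×10^-7 m⁴; J_CD = π(0.0566)⁴/32 = 1.01×10^-6 m⁴; J_DE = π(0.0297)⁴/32 = 7.64×10^-8 m⁴.
θ = (T/G)·Σ L_i/J_i = (488.0/17.9×10⁹)·(0.251/2.51×10^-7 + 0.605/2.67×10^-7 + 0.625/1.01×10^-6 + 0.443/7.64×10^-8) = 0.2641 rad.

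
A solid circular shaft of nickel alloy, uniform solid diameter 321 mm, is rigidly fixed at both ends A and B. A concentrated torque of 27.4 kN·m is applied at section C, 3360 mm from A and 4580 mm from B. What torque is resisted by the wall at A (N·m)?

15800 N·m

With uniform GJ and both ends fixed, compatibility θ_AC = θ_CB gives T_A·a = T_B·b, together with T_A + T_B = T₀.
T_A = T₀·b/(a+b) = 27400·4580/7940 = 15810 N·m; T_B = 11590 N·m.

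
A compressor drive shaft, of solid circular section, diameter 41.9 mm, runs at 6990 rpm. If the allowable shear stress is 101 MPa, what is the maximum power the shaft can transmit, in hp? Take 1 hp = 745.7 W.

J = πd⁴/32 = π(0.0419)⁴/32 = 3.026×10^-7 m⁴.
T_max = τ_allow·J/r = 1.01×10^8 × 3.026×10^-7 / 0.0209 = 1459 N·m.
ω = 2π·6990/60 = 732.0 rad/s, so P_max = T_max·ω = 1.068×10^6 W.

1430 hp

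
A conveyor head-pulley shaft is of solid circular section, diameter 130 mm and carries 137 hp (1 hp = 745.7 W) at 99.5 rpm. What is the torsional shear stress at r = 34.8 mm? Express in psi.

1760 psi

ω = 2π·99.5/60 = 10.42 rad/s, so T = P/ω = 137×745.7 / 10.42 = 9805 N·m.
J = πd⁴/32 = π(0.130)⁴/32 = 2.804×10^-5 m⁴.
Shear stress varies linearly with radius: τ = T·r/J = 9805 × 0.0348 / 2.804×10^-5 = 1.217×10^7 Pa.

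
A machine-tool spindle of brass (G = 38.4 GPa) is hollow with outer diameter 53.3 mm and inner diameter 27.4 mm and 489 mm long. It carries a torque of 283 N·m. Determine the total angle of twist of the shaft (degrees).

J = π(d_o⁴ − d_i⁴)/32 = π(0.0533⁴ − 0.0274⁴)/32 = 7.370×10^-7 m⁴.
θ = T·L/(G·J) = 283.0 × 0.489 / (38.4×10⁹ × 7.370×10^-7) = 4.890×10^-3 rad.

0.280°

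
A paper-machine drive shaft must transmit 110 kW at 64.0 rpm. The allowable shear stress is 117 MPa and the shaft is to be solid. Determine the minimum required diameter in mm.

89.4 mm

ω = 2π·64.0/60 = 6.702 rad/s, so T = P/ω = 110×10³ / 6.702 = 16410 N·m.
For a solid shaft τ_max = 16T/(πd³), so d = (16T/(π τ_allow))^(1/3) = (16·16410/(π·1.17×10^8))^(1/3) = 0.08940 m.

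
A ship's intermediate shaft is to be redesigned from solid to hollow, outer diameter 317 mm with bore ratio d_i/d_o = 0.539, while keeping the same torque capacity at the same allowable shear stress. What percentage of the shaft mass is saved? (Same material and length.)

Equal τ_max and T ⇒ the solid shaft needs d_s³ = d_o³(1−k⁴), so d_s = 317·(1−0.539⁴)^(1/3) = 307.8 mm.
Area ratio A_h/A_s = d_o²(1−k²)/d_s² = (1−k²)/(1−k⁴)^(2/3) = 0.7524.
Mass saving = 1 − 0.7524 = 24.8 %.

24.8 %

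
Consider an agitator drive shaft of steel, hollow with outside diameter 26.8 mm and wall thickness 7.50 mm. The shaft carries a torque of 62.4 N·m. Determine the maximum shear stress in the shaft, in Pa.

J = π(d_o⁴ − d_i⁴)/32 = π(0.0268⁴ − 0.0118⁴)/32 = 4.874×10^-8 m⁴.
τ_max = T·r/J = 62.40 × 0.0134 / 4.874×10^-8 = 1.715×10^7 Pa.

1.72e7 Pa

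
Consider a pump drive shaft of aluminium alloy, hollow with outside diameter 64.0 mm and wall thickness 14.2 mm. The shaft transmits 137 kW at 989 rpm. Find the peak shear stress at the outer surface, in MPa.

28.4 MPa

ω = 2π·989/60 = 103.6 rad/s, so T = P/ω = 137×10³ / 103.6 = 1323 N·m.
J = π(d_o⁴ − d_i⁴)/32 = π(0.0640⁴ − 0.0356⁴)/32 = 1.489×10^-6 m⁴.
τ_max = T·r/J = 1323 × 0.0320 / 1.489×10^-6 = 2.842×10^7 Pa.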